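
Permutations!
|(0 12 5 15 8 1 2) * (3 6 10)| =|(0 12 5 15 8 1 2)(3 6 10)| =21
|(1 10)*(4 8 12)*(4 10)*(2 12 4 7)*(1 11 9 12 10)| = 14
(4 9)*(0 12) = (0 12)(4 9) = [12, 1, 2, 3, 9, 5, 6, 7, 8, 4, 10, 11, 0]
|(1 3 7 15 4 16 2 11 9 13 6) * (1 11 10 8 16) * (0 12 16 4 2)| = |(0 12 16)(1 3 7 15 2 10 8 4)(6 11 9 13)| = 24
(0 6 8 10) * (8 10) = (0 6 10) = [6, 1, 2, 3, 4, 5, 10, 7, 8, 9, 0]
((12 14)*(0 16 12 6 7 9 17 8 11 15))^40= (0 17 14 15 9 12 11 7 16 8 6)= ((0 16 12 14 6 7 9 17 8 11 15))^40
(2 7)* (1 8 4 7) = (1 8 4 7 2) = [0, 8, 1, 3, 7, 5, 6, 2, 4]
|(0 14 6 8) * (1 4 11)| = |(0 14 6 8)(1 4 11)| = 12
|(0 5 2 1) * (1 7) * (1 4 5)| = 4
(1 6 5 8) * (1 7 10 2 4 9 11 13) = (1 6 5 8 7 10 2 4 9 11 13) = [0, 6, 4, 3, 9, 8, 5, 10, 7, 11, 2, 13, 12, 1]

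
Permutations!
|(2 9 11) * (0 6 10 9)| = |(0 6 10 9 11 2)| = 6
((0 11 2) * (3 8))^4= (0 11 2)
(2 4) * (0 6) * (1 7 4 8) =[6, 7, 8, 3, 2, 5, 0, 4, 1] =(0 6)(1 7 4 2 8)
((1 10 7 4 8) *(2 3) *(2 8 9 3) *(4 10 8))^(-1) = (1 8)(3 9 4)(7 10)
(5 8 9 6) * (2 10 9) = (2 10 9 6 5 8) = [0, 1, 10, 3, 4, 8, 5, 7, 2, 6, 9]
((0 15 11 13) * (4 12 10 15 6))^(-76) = (0 10)(4 11)(6 15)(12 13)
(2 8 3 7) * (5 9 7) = (2 8 3 5 9 7) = [0, 1, 8, 5, 4, 9, 6, 2, 3, 7]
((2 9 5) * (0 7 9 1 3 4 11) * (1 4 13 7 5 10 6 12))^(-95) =((0 5 2 4 11)(1 3 13 7 9 10 6 12))^(-95) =(1 3 13 7 9 10 6 12)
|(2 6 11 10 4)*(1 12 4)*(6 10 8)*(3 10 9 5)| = 24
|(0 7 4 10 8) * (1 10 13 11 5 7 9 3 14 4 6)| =|(0 9 3 14 4 13 11 5 7 6 1 10 8)| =13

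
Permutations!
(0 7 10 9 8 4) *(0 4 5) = (0 7 10 9 8 5) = [7, 1, 2, 3, 4, 0, 6, 10, 5, 8, 9]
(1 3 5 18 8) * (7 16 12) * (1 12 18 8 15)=(1 3 5 8 12 7 16 18 15)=[0, 3, 2, 5, 4, 8, 6, 16, 12, 9, 10, 11, 7, 13, 14, 1, 18, 17, 15]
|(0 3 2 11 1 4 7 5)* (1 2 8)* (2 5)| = 9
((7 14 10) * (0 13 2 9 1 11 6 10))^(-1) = (0 14 7 10 6 11 1 9 2 13)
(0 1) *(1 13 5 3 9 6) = (0 13 5 3 9 6 1) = [13, 0, 2, 9, 4, 3, 1, 7, 8, 6, 10, 11, 12, 5]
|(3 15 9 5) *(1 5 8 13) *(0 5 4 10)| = |(0 5 3 15 9 8 13 1 4 10)| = 10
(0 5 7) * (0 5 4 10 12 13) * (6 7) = (0 4 10 12 13)(5 6 7) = [4, 1, 2, 3, 10, 6, 7, 5, 8, 9, 12, 11, 13, 0]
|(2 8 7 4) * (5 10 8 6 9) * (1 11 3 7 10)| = 18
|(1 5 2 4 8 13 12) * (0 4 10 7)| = 10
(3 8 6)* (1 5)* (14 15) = (1 5)(3 8 6)(14 15) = [0, 5, 2, 8, 4, 1, 3, 7, 6, 9, 10, 11, 12, 13, 15, 14]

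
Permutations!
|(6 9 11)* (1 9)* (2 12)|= |(1 9 11 6)(2 12)|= 4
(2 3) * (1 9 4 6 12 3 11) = (1 9 4 6 12 3 2 11) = [0, 9, 11, 2, 6, 5, 12, 7, 8, 4, 10, 1, 3]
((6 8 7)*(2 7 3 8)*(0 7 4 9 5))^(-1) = ((0 7 6 2 4 9 5)(3 8))^(-1) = (0 5 9 4 2 6 7)(3 8)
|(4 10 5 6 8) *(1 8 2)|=|(1 8 4 10 5 6 2)|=7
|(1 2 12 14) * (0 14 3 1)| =4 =|(0 14)(1 2 12 3)|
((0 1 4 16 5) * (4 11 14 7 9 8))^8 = ((0 1 11 14 7 9 8 4 16 5))^8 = (0 16 8 7 11)(1 5 4 9 14)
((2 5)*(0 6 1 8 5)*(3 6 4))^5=(0 8 3 2 1 4 5 6)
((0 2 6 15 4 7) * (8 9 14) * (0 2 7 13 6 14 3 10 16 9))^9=(0 8 14 2 7)(3 10 16 9)(4 13 6 15)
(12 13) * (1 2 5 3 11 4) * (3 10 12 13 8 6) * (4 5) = (13)(1 2 4)(3 11 5 10 12 8 6) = [0, 2, 4, 11, 1, 10, 3, 7, 6, 9, 12, 5, 8, 13]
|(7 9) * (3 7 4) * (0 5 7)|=6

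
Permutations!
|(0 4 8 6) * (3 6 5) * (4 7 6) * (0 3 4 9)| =15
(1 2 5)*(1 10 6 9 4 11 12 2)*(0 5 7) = (0 5 10 6 9 4 11 12 2 7) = [5, 1, 7, 3, 11, 10, 9, 0, 8, 4, 6, 12, 2]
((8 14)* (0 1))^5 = ((0 1)(8 14))^5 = (0 1)(8 14)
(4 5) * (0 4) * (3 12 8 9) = [4, 1, 2, 12, 5, 0, 6, 7, 9, 3, 10, 11, 8] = (0 4 5)(3 12 8 9)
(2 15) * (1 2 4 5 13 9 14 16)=[0, 2, 15, 3, 5, 13, 6, 7, 8, 14, 10, 11, 12, 9, 16, 4, 1]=(1 2 15 4 5 13 9 14 16)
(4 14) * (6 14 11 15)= (4 11 15 6 14)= [0, 1, 2, 3, 11, 5, 14, 7, 8, 9, 10, 15, 12, 13, 4, 6]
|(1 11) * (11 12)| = 3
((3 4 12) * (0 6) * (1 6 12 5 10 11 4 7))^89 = (0 6 1 7 3 12)(4 5 10 11)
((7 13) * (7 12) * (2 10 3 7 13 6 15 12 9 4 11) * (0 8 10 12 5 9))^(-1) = (0 13 12 2 11 4 9 5 15 6 7 3 10 8)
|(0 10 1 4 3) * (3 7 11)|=7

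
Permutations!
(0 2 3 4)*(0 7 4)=(0 2 3)(4 7)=[2, 1, 3, 0, 7, 5, 6, 4]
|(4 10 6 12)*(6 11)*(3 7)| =10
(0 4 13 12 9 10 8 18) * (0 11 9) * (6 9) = [4, 1, 2, 3, 13, 5, 9, 7, 18, 10, 8, 6, 0, 12, 14, 15, 16, 17, 11] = (0 4 13 12)(6 9 10 8 18 11)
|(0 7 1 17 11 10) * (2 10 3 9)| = 9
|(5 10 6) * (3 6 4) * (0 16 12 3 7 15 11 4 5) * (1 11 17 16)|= 22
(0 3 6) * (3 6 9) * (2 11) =(0 6)(2 11)(3 9) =[6, 1, 11, 9, 4, 5, 0, 7, 8, 3, 10, 2]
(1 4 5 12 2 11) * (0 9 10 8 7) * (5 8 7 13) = [9, 4, 11, 3, 8, 12, 6, 0, 13, 10, 7, 1, 2, 5] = (0 9 10 7)(1 4 8 13 5 12 2 11)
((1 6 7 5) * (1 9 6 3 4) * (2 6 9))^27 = ((9)(1 3 4)(2 6 7 5))^27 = (9)(2 5 7 6)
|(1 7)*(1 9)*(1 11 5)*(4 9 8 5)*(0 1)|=|(0 1 7 8 5)(4 9 11)|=15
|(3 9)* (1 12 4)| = 6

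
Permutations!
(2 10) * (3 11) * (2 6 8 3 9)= (2 10 6 8 3 11 9)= [0, 1, 10, 11, 4, 5, 8, 7, 3, 2, 6, 9]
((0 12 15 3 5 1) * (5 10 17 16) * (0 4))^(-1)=((0 12 15 3 10 17 16 5 1 4))^(-1)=(0 4 1 5 16 17 10 3 15 12)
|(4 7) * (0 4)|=3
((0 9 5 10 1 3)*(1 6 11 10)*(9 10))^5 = (0 5 6 3 9 10 1 11)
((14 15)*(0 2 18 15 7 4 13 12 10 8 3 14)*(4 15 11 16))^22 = ((0 2 18 11 16 4 13 12 10 8 3 14 7 15))^22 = (0 10 18 3 16 7 13)(2 8 11 14 4 15 12)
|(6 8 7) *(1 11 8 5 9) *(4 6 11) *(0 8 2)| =5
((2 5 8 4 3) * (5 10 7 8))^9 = (2 8)(3 7)(4 10)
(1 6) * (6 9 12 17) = (1 9 12 17 6) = [0, 9, 2, 3, 4, 5, 1, 7, 8, 12, 10, 11, 17, 13, 14, 15, 16, 6]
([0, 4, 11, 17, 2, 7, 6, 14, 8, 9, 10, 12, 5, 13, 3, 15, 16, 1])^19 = (1 17 3 14 7 5 12 11 2 4)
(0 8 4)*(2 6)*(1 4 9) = (0 8 9 1 4)(2 6) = [8, 4, 6, 3, 0, 5, 2, 7, 9, 1]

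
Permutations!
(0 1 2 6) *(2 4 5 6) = [1, 4, 2, 3, 5, 6, 0] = (0 1 4 5 6)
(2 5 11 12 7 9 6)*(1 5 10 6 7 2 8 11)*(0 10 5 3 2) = [10, 3, 5, 2, 4, 1, 8, 9, 11, 7, 6, 12, 0] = (0 10 6 8 11 12)(1 3 2 5)(7 9)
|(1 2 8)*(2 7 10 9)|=6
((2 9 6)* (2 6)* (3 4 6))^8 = (9)(3 6 4)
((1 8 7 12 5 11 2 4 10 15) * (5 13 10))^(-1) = (1 15 10 13 12 7 8)(2 11 5 4)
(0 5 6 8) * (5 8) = (0 8)(5 6) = [8, 1, 2, 3, 4, 6, 5, 7, 0]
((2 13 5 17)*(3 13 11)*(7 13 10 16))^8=(2 17 5 13 7 16 10 3 11)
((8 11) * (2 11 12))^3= ((2 11 8 12))^3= (2 12 8 11)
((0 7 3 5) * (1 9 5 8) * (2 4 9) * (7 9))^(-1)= (0 5 9)(1 8 3 7 4 2)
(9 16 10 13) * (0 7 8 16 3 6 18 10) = [7, 1, 2, 6, 4, 5, 18, 8, 16, 3, 13, 11, 12, 9, 14, 15, 0, 17, 10] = (0 7 8 16)(3 6 18 10 13 9)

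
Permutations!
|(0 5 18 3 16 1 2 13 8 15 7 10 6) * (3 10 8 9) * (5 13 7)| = 14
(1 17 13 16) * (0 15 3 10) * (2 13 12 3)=[15, 17, 13, 10, 4, 5, 6, 7, 8, 9, 0, 11, 3, 16, 14, 2, 1, 12]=(0 15 2 13 16 1 17 12 3 10)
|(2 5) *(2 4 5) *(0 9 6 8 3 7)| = |(0 9 6 8 3 7)(4 5)| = 6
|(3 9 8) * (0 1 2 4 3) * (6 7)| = 14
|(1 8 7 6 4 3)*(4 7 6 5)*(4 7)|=10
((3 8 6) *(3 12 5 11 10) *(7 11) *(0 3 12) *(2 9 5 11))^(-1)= ((0 3 8 6)(2 9 5 7)(10 12 11))^(-1)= (0 6 8 3)(2 7 5 9)(10 11 12)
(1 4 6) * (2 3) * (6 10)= (1 4 10 6)(2 3)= [0, 4, 3, 2, 10, 5, 1, 7, 8, 9, 6]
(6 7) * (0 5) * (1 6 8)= (0 5)(1 6 7 8)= [5, 6, 2, 3, 4, 0, 7, 8, 1]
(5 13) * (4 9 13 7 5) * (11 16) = [0, 1, 2, 3, 9, 7, 6, 5, 8, 13, 10, 16, 12, 4, 14, 15, 11] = (4 9 13)(5 7)(11 16)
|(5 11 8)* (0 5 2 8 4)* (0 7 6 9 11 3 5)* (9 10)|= |(2 8)(3 5)(4 7 6 10 9 11)|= 6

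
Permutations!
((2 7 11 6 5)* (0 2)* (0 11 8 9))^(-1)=((0 2 7 8 9)(5 11 6))^(-1)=(0 9 8 7 2)(5 6 11)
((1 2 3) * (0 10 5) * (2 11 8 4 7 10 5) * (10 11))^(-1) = (0 5)(1 3 2 10)(4 8 11 7)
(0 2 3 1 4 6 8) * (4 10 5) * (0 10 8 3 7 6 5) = (0 2 7 6 3 1 8 10)(4 5) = [2, 8, 7, 1, 5, 4, 3, 6, 10, 9, 0]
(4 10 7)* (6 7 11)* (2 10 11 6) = (2 10 6 7 4 11) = [0, 1, 10, 3, 11, 5, 7, 4, 8, 9, 6, 2]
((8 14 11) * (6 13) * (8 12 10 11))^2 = (14)(10 12 11)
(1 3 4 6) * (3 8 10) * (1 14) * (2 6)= (1 8 10 3 4 2 6 14)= [0, 8, 6, 4, 2, 5, 14, 7, 10, 9, 3, 11, 12, 13, 1]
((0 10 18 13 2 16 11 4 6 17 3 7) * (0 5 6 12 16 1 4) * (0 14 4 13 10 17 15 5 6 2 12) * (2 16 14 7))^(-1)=(0 4 14 12 13 1 2 3 17)(5 15 6 7 11 16)(10 18)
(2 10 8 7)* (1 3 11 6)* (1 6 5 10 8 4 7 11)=(1 3)(2 8 11 5 10 4 7)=[0, 3, 8, 1, 7, 10, 6, 2, 11, 9, 4, 5]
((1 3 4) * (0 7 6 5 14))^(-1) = (0 14 5 6 7)(1 4 3)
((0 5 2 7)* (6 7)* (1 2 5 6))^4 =(0 6 7)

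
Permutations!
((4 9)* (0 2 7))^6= (9)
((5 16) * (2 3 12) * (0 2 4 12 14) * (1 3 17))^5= ((0 2 17 1 3 14)(4 12)(5 16))^5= (0 14 3 1 17 2)(4 12)(5 16)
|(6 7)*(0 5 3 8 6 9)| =7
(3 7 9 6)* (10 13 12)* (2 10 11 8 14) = (2 10 13 12 11 8 14)(3 7 9 6) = [0, 1, 10, 7, 4, 5, 3, 9, 14, 6, 13, 8, 11, 12, 2]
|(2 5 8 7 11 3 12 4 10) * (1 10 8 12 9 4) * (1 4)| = 11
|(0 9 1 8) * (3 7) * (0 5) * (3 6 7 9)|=|(0 3 9 1 8 5)(6 7)|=6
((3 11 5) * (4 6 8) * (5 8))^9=(3 4)(5 8)(6 11)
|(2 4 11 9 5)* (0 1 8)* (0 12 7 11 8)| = |(0 1)(2 4 8 12 7 11 9 5)| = 8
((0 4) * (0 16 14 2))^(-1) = (0 2 14 16 4)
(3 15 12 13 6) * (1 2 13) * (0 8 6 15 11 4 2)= [8, 0, 13, 11, 2, 5, 3, 7, 6, 9, 10, 4, 1, 15, 14, 12]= (0 8 6 3 11 4 2 13 15 12 1)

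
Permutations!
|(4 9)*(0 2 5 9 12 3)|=7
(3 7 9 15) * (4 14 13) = (3 7 9 15)(4 14 13) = [0, 1, 2, 7, 14, 5, 6, 9, 8, 15, 10, 11, 12, 4, 13, 3]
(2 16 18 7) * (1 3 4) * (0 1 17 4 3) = [1, 0, 16, 3, 17, 5, 6, 2, 8, 9, 10, 11, 12, 13, 14, 15, 18, 4, 7] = (0 1)(2 16 18 7)(4 17)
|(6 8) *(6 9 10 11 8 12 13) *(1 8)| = 15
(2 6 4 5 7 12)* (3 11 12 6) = (2 3 11 12)(4 5 7 6) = [0, 1, 3, 11, 5, 7, 4, 6, 8, 9, 10, 12, 2]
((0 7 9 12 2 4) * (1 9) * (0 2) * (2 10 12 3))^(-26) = (0 7 1 9 3 2 4 10 12)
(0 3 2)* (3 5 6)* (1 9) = (0 5 6 3 2)(1 9) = [5, 9, 0, 2, 4, 6, 3, 7, 8, 1]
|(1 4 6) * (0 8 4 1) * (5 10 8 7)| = |(0 7 5 10 8 4 6)| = 7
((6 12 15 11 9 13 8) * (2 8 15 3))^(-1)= (2 3 12 6 8)(9 11 15 13)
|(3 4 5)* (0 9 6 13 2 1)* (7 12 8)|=6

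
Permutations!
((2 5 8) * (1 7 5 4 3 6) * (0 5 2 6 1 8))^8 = ((0 5)(1 7 2 4 3)(6 8))^8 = (8)(1 4 7 3 2)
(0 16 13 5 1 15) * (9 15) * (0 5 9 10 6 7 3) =[16, 10, 2, 0, 4, 1, 7, 3, 8, 15, 6, 11, 12, 9, 14, 5, 13] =(0 16 13 9 15 5 1 10 6 7 3)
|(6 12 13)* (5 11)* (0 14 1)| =|(0 14 1)(5 11)(6 12 13)| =6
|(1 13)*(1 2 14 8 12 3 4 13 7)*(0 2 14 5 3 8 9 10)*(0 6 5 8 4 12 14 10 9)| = 28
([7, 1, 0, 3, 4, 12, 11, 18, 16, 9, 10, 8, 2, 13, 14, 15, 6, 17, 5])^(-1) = [2, 1, 12, 3, 4, 18, 16, 0, 11, 9, 10, 6, 5, 13, 14, 15, 8, 17, 7]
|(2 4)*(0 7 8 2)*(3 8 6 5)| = 8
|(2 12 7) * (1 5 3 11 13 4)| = |(1 5 3 11 13 4)(2 12 7)| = 6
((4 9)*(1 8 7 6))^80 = (9)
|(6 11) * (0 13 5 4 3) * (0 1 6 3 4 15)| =4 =|(0 13 5 15)(1 6 11 3)|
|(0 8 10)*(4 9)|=6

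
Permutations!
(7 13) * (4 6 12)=[0, 1, 2, 3, 6, 5, 12, 13, 8, 9, 10, 11, 4, 7]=(4 6 12)(7 13)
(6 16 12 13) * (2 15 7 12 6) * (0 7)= [7, 1, 15, 3, 4, 5, 16, 12, 8, 9, 10, 11, 13, 2, 14, 0, 6]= (0 7 12 13 2 15)(6 16)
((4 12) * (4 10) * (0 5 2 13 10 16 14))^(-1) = ((0 5 2 13 10 4 12 16 14))^(-1) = (0 14 16 12 4 10 13 2 5)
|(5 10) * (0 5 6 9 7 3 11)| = |(0 5 10 6 9 7 3 11)| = 8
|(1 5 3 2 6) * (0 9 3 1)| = 10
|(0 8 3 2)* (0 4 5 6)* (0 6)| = |(0 8 3 2 4 5)| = 6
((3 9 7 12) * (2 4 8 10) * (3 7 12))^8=(12)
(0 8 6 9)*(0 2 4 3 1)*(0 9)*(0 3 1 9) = (0 8 6 3 9 2 4 1) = [8, 0, 4, 9, 1, 5, 3, 7, 6, 2]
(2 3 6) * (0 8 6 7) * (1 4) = (0 8 6 2 3 7)(1 4) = [8, 4, 3, 7, 1, 5, 2, 0, 6]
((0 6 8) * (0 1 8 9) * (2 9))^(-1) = ((0 6 2 9)(1 8))^(-1) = (0 9 2 6)(1 8)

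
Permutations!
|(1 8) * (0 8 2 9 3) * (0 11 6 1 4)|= 6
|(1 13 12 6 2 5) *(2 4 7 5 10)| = 14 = |(1 13 12 6 4 7 5)(2 10)|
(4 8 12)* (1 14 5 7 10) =(1 14 5 7 10)(4 8 12) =[0, 14, 2, 3, 8, 7, 6, 10, 12, 9, 1, 11, 4, 13, 5]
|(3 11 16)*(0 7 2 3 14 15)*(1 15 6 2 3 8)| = 11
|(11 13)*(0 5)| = 2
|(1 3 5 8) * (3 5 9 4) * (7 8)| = 12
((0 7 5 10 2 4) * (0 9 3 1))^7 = (0 3 4 10 7 1 9 2 5)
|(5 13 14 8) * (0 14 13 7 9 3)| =7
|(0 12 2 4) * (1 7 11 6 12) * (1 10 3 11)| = 8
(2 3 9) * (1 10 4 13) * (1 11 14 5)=[0, 10, 3, 9, 13, 1, 6, 7, 8, 2, 4, 14, 12, 11, 5]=(1 10 4 13 11 14 5)(2 3 9)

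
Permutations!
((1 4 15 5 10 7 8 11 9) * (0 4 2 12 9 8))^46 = (0 10 15)(1 12)(2 9)(4 7 5)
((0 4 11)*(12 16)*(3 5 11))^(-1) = (0 11 5 3 4)(12 16) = ((0 4 3 5 11)(12 16))^(-1)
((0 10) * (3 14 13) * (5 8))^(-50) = ((0 10)(3 14 13)(5 8))^(-50) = (3 14 13)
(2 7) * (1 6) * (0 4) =(0 4)(1 6)(2 7) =[4, 6, 7, 3, 0, 5, 1, 2]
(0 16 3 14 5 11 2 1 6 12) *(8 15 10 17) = (0 16 3 14 5 11 2 1 6 12)(8 15 10 17) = [16, 6, 1, 14, 4, 11, 12, 7, 15, 9, 17, 2, 0, 13, 5, 10, 3, 8]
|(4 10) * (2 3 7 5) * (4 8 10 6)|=4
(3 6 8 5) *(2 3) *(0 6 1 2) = (0 6 8 5)(1 2 3) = [6, 2, 3, 1, 4, 0, 8, 7, 5]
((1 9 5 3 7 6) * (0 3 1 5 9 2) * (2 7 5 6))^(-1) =((9)(0 3 5 1 7 2))^(-1) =(9)(0 2 7 1 5 3)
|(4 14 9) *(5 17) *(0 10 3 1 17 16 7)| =24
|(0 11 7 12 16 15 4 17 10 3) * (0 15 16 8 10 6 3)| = 30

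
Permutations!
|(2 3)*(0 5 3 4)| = 5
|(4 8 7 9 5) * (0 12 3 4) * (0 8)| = 4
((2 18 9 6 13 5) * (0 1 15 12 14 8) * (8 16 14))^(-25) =((0 1 15 12 8)(2 18 9 6 13 5)(14 16))^(-25) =(2 5 13 6 9 18)(14 16)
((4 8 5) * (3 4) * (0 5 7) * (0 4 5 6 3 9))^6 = (0 6 3 5 9)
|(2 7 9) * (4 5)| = |(2 7 9)(4 5)| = 6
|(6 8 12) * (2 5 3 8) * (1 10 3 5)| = 7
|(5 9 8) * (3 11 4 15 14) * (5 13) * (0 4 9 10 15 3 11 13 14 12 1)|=36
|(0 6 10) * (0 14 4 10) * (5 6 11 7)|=|(0 11 7 5 6)(4 10 14)|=15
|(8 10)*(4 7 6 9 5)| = 10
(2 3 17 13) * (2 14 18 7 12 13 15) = (2 3 17 15)(7 12 13 14 18) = [0, 1, 3, 17, 4, 5, 6, 12, 8, 9, 10, 11, 13, 14, 18, 2, 16, 15, 7]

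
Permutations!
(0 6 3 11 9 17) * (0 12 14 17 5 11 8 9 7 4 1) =[6, 0, 2, 8, 1, 11, 3, 4, 9, 5, 10, 7, 14, 13, 17, 15, 16, 12] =(0 6 3 8 9 5 11 7 4 1)(12 14 17)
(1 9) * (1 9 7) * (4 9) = [0, 7, 2, 3, 9, 5, 6, 1, 8, 4] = (1 7)(4 9)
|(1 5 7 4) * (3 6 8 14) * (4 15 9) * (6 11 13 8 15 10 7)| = 30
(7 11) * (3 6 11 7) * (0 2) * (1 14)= (0 2)(1 14)(3 6 11)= [2, 14, 0, 6, 4, 5, 11, 7, 8, 9, 10, 3, 12, 13, 1]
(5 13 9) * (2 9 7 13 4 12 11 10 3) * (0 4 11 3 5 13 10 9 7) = (0 4 12 3 2 7 10 5 11 9 13) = [4, 1, 7, 2, 12, 11, 6, 10, 8, 13, 5, 9, 3, 0]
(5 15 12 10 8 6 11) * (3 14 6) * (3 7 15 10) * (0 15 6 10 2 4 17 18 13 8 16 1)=(0 15 12 3 14 10 16 1)(2 4 17 18 13 8 7 6 11 5)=[15, 0, 4, 14, 17, 2, 11, 6, 7, 9, 16, 5, 3, 8, 10, 12, 1, 18, 13]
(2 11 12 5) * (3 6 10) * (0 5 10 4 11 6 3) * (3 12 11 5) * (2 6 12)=(0 3 2 12 10)(4 5 6)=[3, 1, 12, 2, 5, 6, 4, 7, 8, 9, 0, 11, 10]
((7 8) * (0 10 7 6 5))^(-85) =(0 5 6 8 7 10)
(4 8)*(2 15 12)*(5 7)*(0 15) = [15, 1, 0, 3, 8, 7, 6, 5, 4, 9, 10, 11, 2, 13, 14, 12] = (0 15 12 2)(4 8)(5 7)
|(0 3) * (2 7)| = 2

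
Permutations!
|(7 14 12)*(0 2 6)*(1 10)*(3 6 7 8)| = 8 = |(0 2 7 14 12 8 3 6)(1 10)|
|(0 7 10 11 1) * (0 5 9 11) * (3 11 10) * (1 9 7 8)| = 9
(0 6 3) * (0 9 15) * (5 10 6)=[5, 1, 2, 9, 4, 10, 3, 7, 8, 15, 6, 11, 12, 13, 14, 0]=(0 5 10 6 3 9 15)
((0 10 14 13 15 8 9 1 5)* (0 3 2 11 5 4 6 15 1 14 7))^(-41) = ((0 10 7)(1 4 6 15 8 9 14 13)(2 11 5 3))^(-41) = (0 10 7)(1 13 14 9 8 15 6 4)(2 3 5 11)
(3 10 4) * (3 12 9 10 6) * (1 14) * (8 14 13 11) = (1 13 11 8 14)(3 6)(4 12 9 10) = [0, 13, 2, 6, 12, 5, 3, 7, 14, 10, 4, 8, 9, 11, 1]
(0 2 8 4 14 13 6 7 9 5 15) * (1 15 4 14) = (0 2 8 14 13 6 7 9 5 4 1 15) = [2, 15, 8, 3, 1, 4, 7, 9, 14, 5, 10, 11, 12, 6, 13, 0]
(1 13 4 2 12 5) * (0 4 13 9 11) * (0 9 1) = [4, 1, 12, 3, 2, 0, 6, 7, 8, 11, 10, 9, 5, 13] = (13)(0 4 2 12 5)(9 11)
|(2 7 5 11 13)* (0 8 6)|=|(0 8 6)(2 7 5 11 13)|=15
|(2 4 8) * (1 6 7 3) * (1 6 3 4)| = 7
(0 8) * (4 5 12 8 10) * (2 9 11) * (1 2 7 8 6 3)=[10, 2, 9, 1, 5, 12, 3, 8, 0, 11, 4, 7, 6]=(0 10 4 5 12 6 3 1 2 9 11 7 8)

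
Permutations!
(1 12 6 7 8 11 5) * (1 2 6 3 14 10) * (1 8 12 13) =(1 13)(2 6 7 12 3 14 10 8 11 5) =[0, 13, 6, 14, 4, 2, 7, 12, 11, 9, 8, 5, 3, 1, 10]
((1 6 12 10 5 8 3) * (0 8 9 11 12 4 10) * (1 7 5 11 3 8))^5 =(0 11 4 1 12 10 6)(3 7 5 9)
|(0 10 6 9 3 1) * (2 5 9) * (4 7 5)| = 10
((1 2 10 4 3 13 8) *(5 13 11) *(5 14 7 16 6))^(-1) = (1 8 13 5 6 16 7 14 11 3 4 10 2)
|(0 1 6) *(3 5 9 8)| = 12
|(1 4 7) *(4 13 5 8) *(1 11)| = 7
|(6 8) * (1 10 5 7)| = 4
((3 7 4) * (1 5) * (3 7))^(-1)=((1 5)(4 7))^(-1)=(1 5)(4 7)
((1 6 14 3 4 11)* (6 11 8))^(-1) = ((1 11)(3 4 8 6 14))^(-1) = (1 11)(3 14 6 8 4)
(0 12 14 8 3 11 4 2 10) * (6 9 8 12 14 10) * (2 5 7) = (0 14 12 10)(2 6 9 8 3 11 4 5 7) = [14, 1, 6, 11, 5, 7, 9, 2, 3, 8, 0, 4, 10, 13, 12]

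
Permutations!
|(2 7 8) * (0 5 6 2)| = 6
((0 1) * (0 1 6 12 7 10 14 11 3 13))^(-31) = ((0 6 12 7 10 14 11 3 13))^(-31) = (0 14 6 11 12 3 7 13 10)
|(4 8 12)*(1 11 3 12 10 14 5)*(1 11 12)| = 9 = |(1 12 4 8 10 14 5 11 3)|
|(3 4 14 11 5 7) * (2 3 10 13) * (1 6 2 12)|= |(1 6 2 3 4 14 11 5 7 10 13 12)|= 12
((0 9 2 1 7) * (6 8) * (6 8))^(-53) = ((0 9 2 1 7))^(-53) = (0 2 7 9 1)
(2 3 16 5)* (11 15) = (2 3 16 5)(11 15) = [0, 1, 3, 16, 4, 2, 6, 7, 8, 9, 10, 15, 12, 13, 14, 11, 5]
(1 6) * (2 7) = (1 6)(2 7) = [0, 6, 7, 3, 4, 5, 1, 2]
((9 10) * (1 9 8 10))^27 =((1 9)(8 10))^27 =(1 9)(8 10)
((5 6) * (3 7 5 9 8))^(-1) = ((3 7 5 6 9 8))^(-1) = (3 8 9 6 5 7)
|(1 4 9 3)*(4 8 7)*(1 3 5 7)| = |(1 8)(4 9 5 7)| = 4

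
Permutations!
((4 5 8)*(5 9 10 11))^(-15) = (4 11)(5 9)(8 10)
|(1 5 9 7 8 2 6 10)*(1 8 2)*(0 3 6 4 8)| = 28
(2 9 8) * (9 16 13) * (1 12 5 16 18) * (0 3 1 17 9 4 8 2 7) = (0 3 1 12 5 16 13 4 8 7)(2 18 17 9) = [3, 12, 18, 1, 8, 16, 6, 0, 7, 2, 10, 11, 5, 4, 14, 15, 13, 9, 17]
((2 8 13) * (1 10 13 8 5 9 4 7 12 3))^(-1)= (1 3 12 7 4 9 5 2 13 10)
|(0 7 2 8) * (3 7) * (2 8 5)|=4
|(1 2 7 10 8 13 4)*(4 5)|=|(1 2 7 10 8 13 5 4)|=8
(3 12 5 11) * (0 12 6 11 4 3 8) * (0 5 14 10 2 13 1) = (0 12 14 10 2 13 1)(3 6 11 8 5 4) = [12, 0, 13, 6, 3, 4, 11, 7, 5, 9, 2, 8, 14, 1, 10]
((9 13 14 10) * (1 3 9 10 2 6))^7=(14)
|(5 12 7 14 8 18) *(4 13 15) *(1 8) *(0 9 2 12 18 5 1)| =12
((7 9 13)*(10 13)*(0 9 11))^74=((0 9 10 13 7 11))^74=(0 10 7)(9 13 11)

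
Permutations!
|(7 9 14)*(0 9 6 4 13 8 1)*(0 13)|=6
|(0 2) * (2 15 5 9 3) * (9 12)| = |(0 15 5 12 9 3 2)| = 7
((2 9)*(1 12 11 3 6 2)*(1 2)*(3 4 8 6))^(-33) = ((1 12 11 4 8 6)(2 9))^(-33) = (1 4)(2 9)(6 11)(8 12)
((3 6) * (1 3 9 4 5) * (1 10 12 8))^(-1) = (1 8 12 10 5 4 9 6 3)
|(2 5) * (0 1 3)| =6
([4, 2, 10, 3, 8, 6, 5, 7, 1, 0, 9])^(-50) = [9, 8, 1, 3, 0, 5, 6, 7, 4, 10, 2]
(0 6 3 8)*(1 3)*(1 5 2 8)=(0 6 5 2 8)(1 3)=[6, 3, 8, 1, 4, 2, 5, 7, 0]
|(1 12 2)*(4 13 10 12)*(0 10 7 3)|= 9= |(0 10 12 2 1 4 13 7 3)|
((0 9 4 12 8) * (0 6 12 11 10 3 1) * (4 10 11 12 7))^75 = (12)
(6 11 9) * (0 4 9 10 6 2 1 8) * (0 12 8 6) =(0 4 9 2 1 6 11 10)(8 12) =[4, 6, 1, 3, 9, 5, 11, 7, 12, 2, 0, 10, 8]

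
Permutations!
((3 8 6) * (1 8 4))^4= (1 4 3 6 8)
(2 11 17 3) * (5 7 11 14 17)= (2 14 17 3)(5 7 11)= [0, 1, 14, 2, 4, 7, 6, 11, 8, 9, 10, 5, 12, 13, 17, 15, 16, 3]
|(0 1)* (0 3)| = 3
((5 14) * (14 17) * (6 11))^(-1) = ((5 17 14)(6 11))^(-1) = (5 14 17)(6 11)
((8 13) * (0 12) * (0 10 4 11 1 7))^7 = ((0 12 10 4 11 1 7)(8 13))^7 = (8 13)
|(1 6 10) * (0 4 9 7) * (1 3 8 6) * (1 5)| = |(0 4 9 7)(1 5)(3 8 6 10)| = 4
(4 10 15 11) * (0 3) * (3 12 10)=(0 12 10 15 11 4 3)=[12, 1, 2, 0, 3, 5, 6, 7, 8, 9, 15, 4, 10, 13, 14, 11]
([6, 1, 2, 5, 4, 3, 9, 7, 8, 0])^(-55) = (0 9 6)(3 5)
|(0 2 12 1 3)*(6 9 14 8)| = 20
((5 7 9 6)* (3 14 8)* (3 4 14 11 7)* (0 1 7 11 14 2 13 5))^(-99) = ((0 1 7 9 6)(2 13 5 3 14 8 4))^(-99) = (0 1 7 9 6)(2 4 8 14 3 5 13)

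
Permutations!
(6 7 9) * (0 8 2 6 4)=(0 8 2 6 7 9 4)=[8, 1, 6, 3, 0, 5, 7, 9, 2, 4]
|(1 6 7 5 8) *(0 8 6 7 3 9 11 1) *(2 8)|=21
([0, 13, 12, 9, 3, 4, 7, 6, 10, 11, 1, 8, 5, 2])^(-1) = [0, 10, 13, 4, 5, 12, 7, 6, 11, 3, 8, 9, 2, 1]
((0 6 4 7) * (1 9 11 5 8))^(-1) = ((0 6 4 7)(1 9 11 5 8))^(-1) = (0 7 4 6)(1 8 5 11 9)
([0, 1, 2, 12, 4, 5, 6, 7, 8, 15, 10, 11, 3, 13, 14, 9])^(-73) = [0, 1, 2, 12, 4, 5, 6, 7, 8, 15, 10, 11, 3, 13, 14, 9]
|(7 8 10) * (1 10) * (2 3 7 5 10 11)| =6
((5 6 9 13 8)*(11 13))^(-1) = ((5 6 9 11 13 8))^(-1) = (5 8 13 11 9 6)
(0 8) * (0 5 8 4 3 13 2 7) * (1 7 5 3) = (0 4 1 7)(2 5 8 3 13) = [4, 7, 5, 13, 1, 8, 6, 0, 3, 9, 10, 11, 12, 2]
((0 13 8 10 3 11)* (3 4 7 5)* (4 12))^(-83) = (0 5 12 13 3 4 8 11 7 10)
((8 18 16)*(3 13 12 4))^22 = (3 12)(4 13)(8 18 16)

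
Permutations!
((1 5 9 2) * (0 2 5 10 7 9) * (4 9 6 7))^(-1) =((0 2 1 10 4 9 5)(6 7))^(-1) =(0 5 9 4 10 1 2)(6 7)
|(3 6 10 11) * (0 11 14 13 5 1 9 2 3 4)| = 9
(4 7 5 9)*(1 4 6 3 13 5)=(1 4 7)(3 13 5 9 6)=[0, 4, 2, 13, 7, 9, 3, 1, 8, 6, 10, 11, 12, 5]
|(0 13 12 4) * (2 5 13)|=|(0 2 5 13 12 4)|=6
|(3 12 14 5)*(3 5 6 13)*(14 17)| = 6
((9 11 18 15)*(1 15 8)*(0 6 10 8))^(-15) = ((0 6 10 8 1 15 9 11 18))^(-15) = (0 8 9)(1 11 6)(10 15 18)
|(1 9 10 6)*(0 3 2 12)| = 4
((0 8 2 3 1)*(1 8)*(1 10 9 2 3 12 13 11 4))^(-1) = (0 1 4 11 13 12 2 9 10)(3 8)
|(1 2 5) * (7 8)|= 6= |(1 2 5)(7 8)|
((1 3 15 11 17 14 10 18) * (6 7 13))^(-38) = (1 15 17 10)(3 11 14 18)(6 7 13) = ((1 3 15 11 17 14 10 18)(6 7 13))^(-38)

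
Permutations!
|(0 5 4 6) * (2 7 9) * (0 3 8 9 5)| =|(2 7 5 4 6 3 8 9)| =8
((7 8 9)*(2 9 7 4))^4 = (2 9 4) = ((2 9 4)(7 8))^4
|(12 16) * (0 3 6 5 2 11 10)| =14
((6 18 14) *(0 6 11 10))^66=((0 6 18 14 11 10))^66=(18)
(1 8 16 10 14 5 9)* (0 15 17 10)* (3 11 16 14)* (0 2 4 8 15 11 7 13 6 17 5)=(0 11 16 2 4 8 14)(1 15 5 9)(3 7 13 6 17 10)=[11, 15, 4, 7, 8, 9, 17, 13, 14, 1, 3, 16, 12, 6, 0, 5, 2, 10]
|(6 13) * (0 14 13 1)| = |(0 14 13 6 1)| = 5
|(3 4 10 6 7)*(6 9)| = 6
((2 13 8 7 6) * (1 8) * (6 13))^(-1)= (1 13 7 8)(2 6)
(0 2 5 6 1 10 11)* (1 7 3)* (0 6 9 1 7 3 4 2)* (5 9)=(1 10 11 6 3 7 4 2 9)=[0, 10, 9, 7, 2, 5, 3, 4, 8, 1, 11, 6]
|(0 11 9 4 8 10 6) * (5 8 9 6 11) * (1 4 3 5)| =|(0 1 4 9 3 5 8 10 11 6)| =10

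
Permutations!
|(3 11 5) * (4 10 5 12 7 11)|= |(3 4 10 5)(7 11 12)|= 12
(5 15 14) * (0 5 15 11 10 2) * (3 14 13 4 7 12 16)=(0 5 11 10 2)(3 14 15 13 4 7 12 16)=[5, 1, 0, 14, 7, 11, 6, 12, 8, 9, 2, 10, 16, 4, 15, 13, 3]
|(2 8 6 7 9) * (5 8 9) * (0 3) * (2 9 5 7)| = 4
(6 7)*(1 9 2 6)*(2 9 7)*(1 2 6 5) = [0, 7, 5, 3, 4, 1, 6, 2, 8, 9] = (9)(1 7 2 5)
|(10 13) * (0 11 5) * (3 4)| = |(0 11 5)(3 4)(10 13)| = 6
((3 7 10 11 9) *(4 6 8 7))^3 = ((3 4 6 8 7 10 11 9))^3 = (3 8 11 4 7 9 6 10)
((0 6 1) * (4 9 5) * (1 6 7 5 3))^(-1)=(0 1 3 9 4 5 7)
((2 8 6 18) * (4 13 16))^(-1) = (2 18 6 8)(4 16 13) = ((2 8 6 18)(4 13 16))^(-1)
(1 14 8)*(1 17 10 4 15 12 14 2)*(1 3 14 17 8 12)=[0, 2, 3, 14, 15, 5, 6, 7, 8, 9, 4, 11, 17, 13, 12, 1, 16, 10]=(1 2 3 14 12 17 10 4 15)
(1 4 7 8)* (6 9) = (1 4 7 8)(6 9) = [0, 4, 2, 3, 7, 5, 9, 8, 1, 6]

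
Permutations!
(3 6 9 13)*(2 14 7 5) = (2 14 7 5)(3 6 9 13) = [0, 1, 14, 6, 4, 2, 9, 5, 8, 13, 10, 11, 12, 3, 7]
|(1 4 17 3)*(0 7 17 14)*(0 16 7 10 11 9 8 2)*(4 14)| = |(0 10 11 9 8 2)(1 14 16 7 17 3)| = 6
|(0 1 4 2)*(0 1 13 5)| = 3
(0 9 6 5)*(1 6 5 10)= (0 9 5)(1 6 10)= [9, 6, 2, 3, 4, 0, 10, 7, 8, 5, 1]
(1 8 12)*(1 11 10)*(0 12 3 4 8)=(0 12 11 10 1)(3 4 8)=[12, 0, 2, 4, 8, 5, 6, 7, 3, 9, 1, 10, 11]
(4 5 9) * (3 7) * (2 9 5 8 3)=(2 9 4 8 3 7)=[0, 1, 9, 7, 8, 5, 6, 2, 3, 4]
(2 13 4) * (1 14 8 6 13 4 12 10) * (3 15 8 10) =(1 14 10)(2 4)(3 15 8 6 13 12) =[0, 14, 4, 15, 2, 5, 13, 7, 6, 9, 1, 11, 3, 12, 10, 8]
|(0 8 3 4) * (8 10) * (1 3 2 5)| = 8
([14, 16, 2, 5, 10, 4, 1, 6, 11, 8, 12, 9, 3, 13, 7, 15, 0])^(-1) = (0 16 1 6 7 14)(3 12 10 4 5)(8 9 11)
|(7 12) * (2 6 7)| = |(2 6 7 12)| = 4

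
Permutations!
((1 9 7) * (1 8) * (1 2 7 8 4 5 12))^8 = ((1 9 8 2 7 4 5 12))^8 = (12)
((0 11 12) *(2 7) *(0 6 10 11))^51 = ((2 7)(6 10 11 12))^51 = (2 7)(6 12 11 10)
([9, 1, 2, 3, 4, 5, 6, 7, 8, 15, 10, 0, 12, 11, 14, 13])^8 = [13, 1, 2, 3, 4, 5, 6, 7, 8, 11, 10, 15, 12, 9, 14, 0]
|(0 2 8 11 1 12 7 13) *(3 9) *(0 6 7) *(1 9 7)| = |(0 2 8 11 9 3 7 13 6 1 12)| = 11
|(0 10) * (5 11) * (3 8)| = 2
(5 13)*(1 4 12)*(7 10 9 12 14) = (1 4 14 7 10 9 12)(5 13) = [0, 4, 2, 3, 14, 13, 6, 10, 8, 12, 9, 11, 1, 5, 7]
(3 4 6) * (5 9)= [0, 1, 2, 4, 6, 9, 3, 7, 8, 5]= (3 4 6)(5 9)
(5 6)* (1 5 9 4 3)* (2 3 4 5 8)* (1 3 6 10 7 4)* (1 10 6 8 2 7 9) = [0, 2, 8, 3, 10, 6, 1, 4, 7, 5, 9] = (1 2 8 7 4 10 9 5 6)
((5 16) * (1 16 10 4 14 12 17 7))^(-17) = (1 16 5 10 4 14 12 17 7)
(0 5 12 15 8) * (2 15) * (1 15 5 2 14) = (0 2 5 12 14 1 15 8) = [2, 15, 5, 3, 4, 12, 6, 7, 0, 9, 10, 11, 14, 13, 1, 8]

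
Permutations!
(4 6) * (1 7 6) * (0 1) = [1, 7, 2, 3, 0, 5, 4, 6] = (0 1 7 6 4)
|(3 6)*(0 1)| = |(0 1)(3 6)| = 2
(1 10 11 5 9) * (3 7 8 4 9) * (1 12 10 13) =(1 13)(3 7 8 4 9 12 10 11 5) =[0, 13, 2, 7, 9, 3, 6, 8, 4, 12, 11, 5, 10, 1]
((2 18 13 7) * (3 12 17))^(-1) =((2 18 13 7)(3 12 17))^(-1) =(2 7 13 18)(3 17 12)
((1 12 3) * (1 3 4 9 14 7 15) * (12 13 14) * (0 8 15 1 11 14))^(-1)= (0 13 1 7 14 11 15 8)(4 12 9)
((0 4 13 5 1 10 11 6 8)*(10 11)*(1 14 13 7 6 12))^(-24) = ((0 4 7 6 8)(1 11 12)(5 14 13))^(-24) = (14)(0 4 7 6 8)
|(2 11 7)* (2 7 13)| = |(2 11 13)| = 3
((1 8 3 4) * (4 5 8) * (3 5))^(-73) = ((1 4)(5 8))^(-73) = (1 4)(5 8)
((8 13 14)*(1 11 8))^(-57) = ((1 11 8 13 14))^(-57) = (1 13 11 14 8)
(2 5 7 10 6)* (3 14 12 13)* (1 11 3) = (1 11 3 14 12 13)(2 5 7 10 6) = [0, 11, 5, 14, 4, 7, 2, 10, 8, 9, 6, 3, 13, 1, 12]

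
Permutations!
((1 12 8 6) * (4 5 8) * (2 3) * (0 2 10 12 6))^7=((0 2 3 10 12 4 5 8)(1 6))^7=(0 8 5 4 12 10 3 2)(1 6)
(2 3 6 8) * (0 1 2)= (0 1 2 3 6 8)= [1, 2, 3, 6, 4, 5, 8, 7, 0]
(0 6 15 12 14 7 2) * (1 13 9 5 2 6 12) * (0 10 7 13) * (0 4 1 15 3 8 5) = [12, 4, 10, 8, 1, 2, 3, 6, 5, 0, 7, 11, 14, 9, 13, 15] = (15)(0 12 14 13 9)(1 4)(2 10 7 6 3 8 5)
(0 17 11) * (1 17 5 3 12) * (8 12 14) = (0 5 3 14 8 12 1 17 11) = [5, 17, 2, 14, 4, 3, 6, 7, 12, 9, 10, 0, 1, 13, 8, 15, 16, 11]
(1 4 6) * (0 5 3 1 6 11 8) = (0 5 3 1 4 11 8) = [5, 4, 2, 1, 11, 3, 6, 7, 0, 9, 10, 8]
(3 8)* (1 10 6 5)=(1 10 6 5)(3 8)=[0, 10, 2, 8, 4, 1, 5, 7, 3, 9, 6]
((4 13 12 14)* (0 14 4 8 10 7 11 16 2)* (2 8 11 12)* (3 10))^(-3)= ((0 14 11 16 8 3 10 7 12 4 13 2))^(-3)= (0 4 10 16)(2 12 3 11)(7 8 14 13)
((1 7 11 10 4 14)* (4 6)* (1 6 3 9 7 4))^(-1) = (1 6 14 4)(3 10 11 7 9)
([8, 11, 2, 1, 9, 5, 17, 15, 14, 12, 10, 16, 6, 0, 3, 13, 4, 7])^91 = (0 8 14 3 1 11 16 4 9 12 6 17 7 15 13)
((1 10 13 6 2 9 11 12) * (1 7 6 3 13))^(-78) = ((1 10)(2 9 11 12 7 6)(3 13))^(-78) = (13)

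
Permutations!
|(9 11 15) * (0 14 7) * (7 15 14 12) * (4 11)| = 15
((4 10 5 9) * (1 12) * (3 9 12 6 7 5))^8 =(1 5 6 12 7) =((1 6 7 5 12)(3 9 4 10))^8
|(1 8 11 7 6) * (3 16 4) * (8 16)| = 8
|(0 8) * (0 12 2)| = 4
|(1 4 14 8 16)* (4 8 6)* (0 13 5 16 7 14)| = 10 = |(0 13 5 16 1 8 7 14 6 4)|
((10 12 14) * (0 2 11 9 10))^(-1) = (0 14 12 10 9 11 2) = ((0 2 11 9 10 12 14))^(-1)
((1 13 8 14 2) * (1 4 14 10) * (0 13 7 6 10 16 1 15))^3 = (0 16 6)(1 10 13)(7 15 8)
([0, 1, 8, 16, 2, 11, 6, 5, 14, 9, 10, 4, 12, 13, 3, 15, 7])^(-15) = (2 3 5)(4 14 7)(8 16 11)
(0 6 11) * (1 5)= (0 6 11)(1 5)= [6, 5, 2, 3, 4, 1, 11, 7, 8, 9, 10, 0]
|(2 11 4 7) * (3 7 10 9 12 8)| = 9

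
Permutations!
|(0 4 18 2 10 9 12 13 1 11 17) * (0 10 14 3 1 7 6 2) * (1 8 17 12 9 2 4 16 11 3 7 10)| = |(0 16 11 12 13 10 2 14 7 6 4 18)(1 3 8 17)| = 12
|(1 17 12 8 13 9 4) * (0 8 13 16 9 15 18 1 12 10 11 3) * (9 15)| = 20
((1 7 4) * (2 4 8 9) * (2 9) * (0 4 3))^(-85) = (9)(0 3 2 8 7 1 4)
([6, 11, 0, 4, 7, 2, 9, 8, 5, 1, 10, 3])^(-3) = [8, 0, 7, 9, 1, 4, 5, 11, 3, 2, 10, 6]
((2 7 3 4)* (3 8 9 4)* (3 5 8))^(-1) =((2 7 3 5 8 9 4))^(-1) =(2 4 9 8 5 3 7)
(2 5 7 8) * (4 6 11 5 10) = (2 10 4 6 11 5 7 8) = [0, 1, 10, 3, 6, 7, 11, 8, 2, 9, 4, 5]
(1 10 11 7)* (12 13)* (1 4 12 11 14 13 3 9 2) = (1 10 14 13 11 7 4 12 3 9 2) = [0, 10, 1, 9, 12, 5, 6, 4, 8, 2, 14, 7, 3, 11, 13]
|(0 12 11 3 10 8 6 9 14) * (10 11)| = |(0 12 10 8 6 9 14)(3 11)| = 14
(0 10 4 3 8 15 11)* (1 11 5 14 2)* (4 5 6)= (0 10 5 14 2 1 11)(3 8 15 6 4)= [10, 11, 1, 8, 3, 14, 4, 7, 15, 9, 5, 0, 12, 13, 2, 6]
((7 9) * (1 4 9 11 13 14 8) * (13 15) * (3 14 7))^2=((1 4 9 3 14 8)(7 11 15 13))^2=(1 9 14)(3 8 4)(7 15)(11 13)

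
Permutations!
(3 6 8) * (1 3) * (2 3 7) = (1 7 2 3 6 8) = [0, 7, 3, 6, 4, 5, 8, 2, 1]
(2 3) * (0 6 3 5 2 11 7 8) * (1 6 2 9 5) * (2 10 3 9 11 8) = (0 10 3 8)(1 6 9 5 11 7 2) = [10, 6, 1, 8, 4, 11, 9, 2, 0, 5, 3, 7]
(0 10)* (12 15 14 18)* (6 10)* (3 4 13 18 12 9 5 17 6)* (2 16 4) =(0 3 2 16 4 13 18 9 5 17 6 10)(12 15 14) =[3, 1, 16, 2, 13, 17, 10, 7, 8, 5, 0, 11, 15, 18, 12, 14, 4, 6, 9]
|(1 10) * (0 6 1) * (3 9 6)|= |(0 3 9 6 1 10)|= 6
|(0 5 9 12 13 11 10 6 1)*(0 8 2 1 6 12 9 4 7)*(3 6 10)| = 12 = |(0 5 4 7)(1 8 2)(3 6 10 12 13 11)|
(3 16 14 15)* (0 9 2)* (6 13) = (0 9 2)(3 16 14 15)(6 13) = [9, 1, 0, 16, 4, 5, 13, 7, 8, 2, 10, 11, 12, 6, 15, 3, 14]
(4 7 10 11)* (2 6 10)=(2 6 10 11 4 7)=[0, 1, 6, 3, 7, 5, 10, 2, 8, 9, 11, 4]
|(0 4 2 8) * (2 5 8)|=|(0 4 5 8)|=4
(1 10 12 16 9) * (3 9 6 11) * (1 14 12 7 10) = (3 9 14 12 16 6 11)(7 10) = [0, 1, 2, 9, 4, 5, 11, 10, 8, 14, 7, 3, 16, 13, 12, 15, 6]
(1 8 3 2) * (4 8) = (1 4 8 3 2) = [0, 4, 1, 2, 8, 5, 6, 7, 3]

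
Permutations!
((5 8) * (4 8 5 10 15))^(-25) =(4 15 10 8)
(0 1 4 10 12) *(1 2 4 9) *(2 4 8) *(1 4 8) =[8, 9, 1, 3, 10, 5, 6, 7, 2, 4, 12, 11, 0] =(0 8 2 1 9 4 10 12)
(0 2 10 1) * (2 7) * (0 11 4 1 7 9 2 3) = (0 9 2 10 7 3)(1 11 4) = [9, 11, 10, 0, 1, 5, 6, 3, 8, 2, 7, 4]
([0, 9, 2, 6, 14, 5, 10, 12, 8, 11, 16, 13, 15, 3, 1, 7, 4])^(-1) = (1 14 4 16 10 6 3 13 11 9)(7 15 12)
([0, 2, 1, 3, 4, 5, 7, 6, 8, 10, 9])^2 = (10)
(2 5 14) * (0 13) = (0 13)(2 5 14) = [13, 1, 5, 3, 4, 14, 6, 7, 8, 9, 10, 11, 12, 0, 2]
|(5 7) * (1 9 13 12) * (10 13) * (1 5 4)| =|(1 9 10 13 12 5 7 4)| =8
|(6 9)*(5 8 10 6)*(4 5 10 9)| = 6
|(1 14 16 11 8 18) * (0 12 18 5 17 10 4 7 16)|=40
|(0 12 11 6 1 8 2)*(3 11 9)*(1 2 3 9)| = 8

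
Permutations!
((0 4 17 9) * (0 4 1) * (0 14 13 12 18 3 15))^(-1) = ((0 1 14 13 12 18 3 15)(4 17 9))^(-1) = (0 15 3 18 12 13 14 1)(4 9 17)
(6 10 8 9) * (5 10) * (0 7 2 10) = (0 7 2 10 8 9 6 5) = [7, 1, 10, 3, 4, 0, 5, 2, 9, 6, 8]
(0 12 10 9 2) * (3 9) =[12, 1, 0, 9, 4, 5, 6, 7, 8, 2, 3, 11, 10] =(0 12 10 3 9 2)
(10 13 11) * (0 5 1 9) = (0 5 1 9)(10 13 11) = [5, 9, 2, 3, 4, 1, 6, 7, 8, 0, 13, 10, 12, 11]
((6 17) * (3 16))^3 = (3 16)(6 17)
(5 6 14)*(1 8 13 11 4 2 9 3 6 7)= (1 8 13 11 4 2 9 3 6 14 5 7)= [0, 8, 9, 6, 2, 7, 14, 1, 13, 3, 10, 4, 12, 11, 5]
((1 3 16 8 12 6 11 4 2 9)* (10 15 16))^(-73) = (1 9 2 4 11 6 12 8 16 15 10 3)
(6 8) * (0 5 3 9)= (0 5 3 9)(6 8)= [5, 1, 2, 9, 4, 3, 8, 7, 6, 0]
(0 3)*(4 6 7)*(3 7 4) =(0 7 3)(4 6) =[7, 1, 2, 0, 6, 5, 4, 3]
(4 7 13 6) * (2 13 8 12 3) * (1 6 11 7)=(1 6 4)(2 13 11 7 8 12 3)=[0, 6, 13, 2, 1, 5, 4, 8, 12, 9, 10, 7, 3, 11]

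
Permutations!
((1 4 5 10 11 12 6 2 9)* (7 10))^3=((1 4 5 7 10 11 12 6 2 9))^3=(1 7 12 9 5 11 2 4 10 6)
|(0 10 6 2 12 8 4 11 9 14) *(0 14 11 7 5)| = 18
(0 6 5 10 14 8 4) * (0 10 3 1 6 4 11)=(0 4 10 14 8 11)(1 6 5 3)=[4, 6, 2, 1, 10, 3, 5, 7, 11, 9, 14, 0, 12, 13, 8]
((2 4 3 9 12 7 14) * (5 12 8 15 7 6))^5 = (2 15 3 14 8 4 7 9)(5 6 12) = ((2 4 3 9 8 15 7 14)(5 12 6))^5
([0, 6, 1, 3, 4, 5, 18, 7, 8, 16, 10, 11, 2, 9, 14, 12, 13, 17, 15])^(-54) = [0, 1, 2, 3, 4, 5, 6, 7, 8, 9, 10, 11, 12, 13, 14, 15, 16, 17, 18]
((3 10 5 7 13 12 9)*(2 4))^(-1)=(2 4)(3 9 12 13 7 5 10)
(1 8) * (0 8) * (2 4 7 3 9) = (0 8 1)(2 4 7 3 9) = [8, 0, 4, 9, 7, 5, 6, 3, 1, 2]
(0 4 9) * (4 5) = (0 5 4 9) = [5, 1, 2, 3, 9, 4, 6, 7, 8, 0]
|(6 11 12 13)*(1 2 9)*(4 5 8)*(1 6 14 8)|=|(1 2 9 6 11 12 13 14 8 4 5)|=11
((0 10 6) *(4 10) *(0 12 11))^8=(0 10 12)(4 6 11)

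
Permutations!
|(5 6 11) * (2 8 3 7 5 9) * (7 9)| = 4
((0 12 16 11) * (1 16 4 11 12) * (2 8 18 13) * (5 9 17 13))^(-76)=((0 1 16 12 4 11)(2 8 18 5 9 17 13))^(-76)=(0 16 4)(1 12 11)(2 8 18 5 9 17 13)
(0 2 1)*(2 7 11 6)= (0 7 11 6 2 1)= [7, 0, 1, 3, 4, 5, 2, 11, 8, 9, 10, 6]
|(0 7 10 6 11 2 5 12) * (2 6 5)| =10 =|(0 7 10 5 12)(6 11)|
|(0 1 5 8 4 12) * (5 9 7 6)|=9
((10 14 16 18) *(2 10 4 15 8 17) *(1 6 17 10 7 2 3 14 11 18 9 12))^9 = (1 6 17 3 14 16 9 12)(2 7)(4 10)(8 18)(11 15)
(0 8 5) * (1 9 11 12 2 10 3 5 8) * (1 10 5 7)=(0 10 3 7 1 9 11 12 2 5)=[10, 9, 5, 7, 4, 0, 6, 1, 8, 11, 3, 12, 2]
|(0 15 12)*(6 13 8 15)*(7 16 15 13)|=6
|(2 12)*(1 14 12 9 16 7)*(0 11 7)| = |(0 11 7 1 14 12 2 9 16)| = 9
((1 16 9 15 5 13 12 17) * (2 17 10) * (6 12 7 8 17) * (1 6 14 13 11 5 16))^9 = (17)(5 11)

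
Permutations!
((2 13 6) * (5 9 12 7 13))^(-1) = (2 6 13 7 12 9 5)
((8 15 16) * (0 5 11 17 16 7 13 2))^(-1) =((0 5 11 17 16 8 15 7 13 2))^(-1) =(0 2 13 7 15 8 16 17 11 5)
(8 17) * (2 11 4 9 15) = (2 11 4 9 15)(8 17) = [0, 1, 11, 3, 9, 5, 6, 7, 17, 15, 10, 4, 12, 13, 14, 2, 16, 8]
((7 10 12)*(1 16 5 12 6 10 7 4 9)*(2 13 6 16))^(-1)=((1 2 13 6 10 16 5 12 4 9))^(-1)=(1 9 4 12 5 16 10 6 13 2)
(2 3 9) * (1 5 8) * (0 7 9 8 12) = [7, 5, 3, 8, 4, 12, 6, 9, 1, 2, 10, 11, 0] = (0 7 9 2 3 8 1 5 12)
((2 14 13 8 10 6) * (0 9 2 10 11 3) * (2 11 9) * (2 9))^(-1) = (0 3 11 9)(2 8 13 14)(6 10) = ((0 9 11 3)(2 14 13 8)(6 10))^(-1)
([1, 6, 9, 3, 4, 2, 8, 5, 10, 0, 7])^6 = (0 5 8)(1 2 10)(6 9 7)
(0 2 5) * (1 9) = (0 2 5)(1 9) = [2, 9, 5, 3, 4, 0, 6, 7, 8, 1]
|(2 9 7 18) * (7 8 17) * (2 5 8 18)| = 7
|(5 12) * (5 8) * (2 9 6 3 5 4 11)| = 9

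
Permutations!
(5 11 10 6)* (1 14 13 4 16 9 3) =(1 14 13 4 16 9 3)(5 11 10 6) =[0, 14, 2, 1, 16, 11, 5, 7, 8, 3, 6, 10, 12, 4, 13, 15, 9]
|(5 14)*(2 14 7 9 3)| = 6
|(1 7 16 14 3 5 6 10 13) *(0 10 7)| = 12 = |(0 10 13 1)(3 5 6 7 16 14)|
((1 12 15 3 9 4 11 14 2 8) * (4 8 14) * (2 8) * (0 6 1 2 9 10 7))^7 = (0 7 10 3 15 12 1 6)(2 14 8)(4 11)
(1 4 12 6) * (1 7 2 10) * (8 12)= (1 4 8 12 6 7 2 10)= [0, 4, 10, 3, 8, 5, 7, 2, 12, 9, 1, 11, 6]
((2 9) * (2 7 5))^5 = ((2 9 7 5))^5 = (2 9 7 5)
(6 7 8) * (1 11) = (1 11)(6 7 8) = [0, 11, 2, 3, 4, 5, 7, 8, 6, 9, 10, 1]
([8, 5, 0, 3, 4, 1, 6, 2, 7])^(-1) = [2, 5, 7, 3, 4, 1, 6, 8, 0]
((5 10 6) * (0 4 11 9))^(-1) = ((0 4 11 9)(5 10 6))^(-1) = (0 9 11 4)(5 6 10)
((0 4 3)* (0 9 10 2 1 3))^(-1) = ((0 4)(1 3 9 10 2))^(-1) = (0 4)(1 2 10 9 3)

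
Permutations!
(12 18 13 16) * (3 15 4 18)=(3 15 4 18 13 16 12)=[0, 1, 2, 15, 18, 5, 6, 7, 8, 9, 10, 11, 3, 16, 14, 4, 12, 17, 13]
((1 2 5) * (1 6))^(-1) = ((1 2 5 6))^(-1) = (1 6 5 2)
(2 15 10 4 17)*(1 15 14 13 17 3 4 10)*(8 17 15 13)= [0, 13, 14, 4, 3, 5, 6, 7, 17, 9, 10, 11, 12, 15, 8, 1, 16, 2]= (1 13 15)(2 14 8 17)(3 4)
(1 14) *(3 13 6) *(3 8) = (1 14)(3 13 6 8) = [0, 14, 2, 13, 4, 5, 8, 7, 3, 9, 10, 11, 12, 6, 1]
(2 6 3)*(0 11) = (0 11)(2 6 3) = [11, 1, 6, 2, 4, 5, 3, 7, 8, 9, 10, 0]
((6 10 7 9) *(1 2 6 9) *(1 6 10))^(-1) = (1 6 7 10 2)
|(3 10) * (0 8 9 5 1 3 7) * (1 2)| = 9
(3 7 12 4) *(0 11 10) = [11, 1, 2, 7, 3, 5, 6, 12, 8, 9, 0, 10, 4] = (0 11 10)(3 7 12 4)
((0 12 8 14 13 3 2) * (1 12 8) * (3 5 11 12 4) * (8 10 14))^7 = (0 1 13 2 12 14 3 11 10 4 5)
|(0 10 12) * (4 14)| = 6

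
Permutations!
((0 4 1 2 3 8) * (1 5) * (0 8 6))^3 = (8)(0 1 6 5 3 4 2)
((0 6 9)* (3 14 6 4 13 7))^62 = ((0 4 13 7 3 14 6 9))^62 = (0 6 3 13)(4 9 14 7)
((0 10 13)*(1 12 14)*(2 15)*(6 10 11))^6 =((0 11 6 10 13)(1 12 14)(2 15))^6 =(15)(0 11 6 10 13)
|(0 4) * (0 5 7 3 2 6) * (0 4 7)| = 7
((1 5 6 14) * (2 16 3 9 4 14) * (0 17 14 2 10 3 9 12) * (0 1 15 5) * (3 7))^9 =((0 17 14 15 5 6 10 7 3 12 1)(2 16 9 4))^9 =(0 12 7 6 15 17 1 3 10 5 14)(2 16 9 4)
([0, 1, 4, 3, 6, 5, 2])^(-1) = [0, 1, 6, 3, 2, 5, 4]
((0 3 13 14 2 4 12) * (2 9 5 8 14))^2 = (0 13 4)(2 12 3)(5 14)(8 9)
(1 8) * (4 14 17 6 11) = (1 8)(4 14 17 6 11) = [0, 8, 2, 3, 14, 5, 11, 7, 1, 9, 10, 4, 12, 13, 17, 15, 16, 6]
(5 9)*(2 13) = [0, 1, 13, 3, 4, 9, 6, 7, 8, 5, 10, 11, 12, 2] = (2 13)(5 9)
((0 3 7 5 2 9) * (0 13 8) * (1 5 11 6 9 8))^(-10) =((0 3 7 11 6 9 13 1 5 2 8))^(-10) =(0 3 7 11 6 9 13 1 5 2 8)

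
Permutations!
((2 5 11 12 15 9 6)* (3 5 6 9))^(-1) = (2 6)(3 15 12 11 5)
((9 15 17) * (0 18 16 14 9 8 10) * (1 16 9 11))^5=((0 18 9 15 17 8 10)(1 16 14 11))^5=(0 8 15 18 10 17 9)(1 16 14 11)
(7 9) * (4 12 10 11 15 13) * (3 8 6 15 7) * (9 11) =(3 8 6 15 13 4 12 10 9)(7 11) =[0, 1, 2, 8, 12, 5, 15, 11, 6, 3, 9, 7, 10, 4, 14, 13]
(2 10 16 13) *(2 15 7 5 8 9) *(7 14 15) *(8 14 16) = (2 10 8 9)(5 14 15 16 13 7) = [0, 1, 10, 3, 4, 14, 6, 5, 9, 2, 8, 11, 12, 7, 15, 16, 13]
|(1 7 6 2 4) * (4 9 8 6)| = |(1 7 4)(2 9 8 6)| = 12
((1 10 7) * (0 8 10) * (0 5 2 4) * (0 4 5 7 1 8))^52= (10)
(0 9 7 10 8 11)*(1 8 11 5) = [9, 8, 2, 3, 4, 1, 6, 10, 5, 7, 11, 0] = (0 9 7 10 11)(1 8 5)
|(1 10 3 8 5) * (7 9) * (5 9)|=7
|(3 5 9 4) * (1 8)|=4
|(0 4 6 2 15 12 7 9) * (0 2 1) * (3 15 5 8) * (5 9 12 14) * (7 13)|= |(0 4 6 1)(2 9)(3 15 14 5 8)(7 12 13)|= 60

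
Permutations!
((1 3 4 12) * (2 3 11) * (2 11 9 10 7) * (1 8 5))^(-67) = ((1 9 10 7 2 3 4 12 8 5))^(-67) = (1 7 4 5 10 3 8 9 2 12)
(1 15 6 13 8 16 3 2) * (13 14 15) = (1 13 8 16 3 2)(6 14 15) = [0, 13, 1, 2, 4, 5, 14, 7, 16, 9, 10, 11, 12, 8, 15, 6, 3]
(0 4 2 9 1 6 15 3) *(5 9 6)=(0 4 2 6 15 3)(1 5 9)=[4, 5, 6, 0, 2, 9, 15, 7, 8, 1, 10, 11, 12, 13, 14, 3]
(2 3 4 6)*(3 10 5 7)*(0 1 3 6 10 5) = (0 1 3 4 10)(2 5 7 6) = [1, 3, 5, 4, 10, 7, 2, 6, 8, 9, 0]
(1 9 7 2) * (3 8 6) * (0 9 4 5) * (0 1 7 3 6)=(0 9 3 8)(1 4 5)(2 7)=[9, 4, 7, 8, 5, 1, 6, 2, 0, 3]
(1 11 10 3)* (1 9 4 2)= (1 11 10 3 9 4 2)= [0, 11, 1, 9, 2, 5, 6, 7, 8, 4, 3, 10]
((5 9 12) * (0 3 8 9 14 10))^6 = (0 14 12 8)(3 10 5 9)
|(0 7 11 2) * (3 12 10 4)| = 4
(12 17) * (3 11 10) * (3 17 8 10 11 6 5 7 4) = (3 6 5 7 4)(8 10 17 12) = [0, 1, 2, 6, 3, 7, 5, 4, 10, 9, 17, 11, 8, 13, 14, 15, 16, 12]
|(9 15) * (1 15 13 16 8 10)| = 7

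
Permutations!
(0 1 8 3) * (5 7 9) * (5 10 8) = (0 1 5 7 9 10 8 3) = [1, 5, 2, 0, 4, 7, 6, 9, 3, 10, 8]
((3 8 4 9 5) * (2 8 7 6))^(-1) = (2 6 7 3 5 9 4 8)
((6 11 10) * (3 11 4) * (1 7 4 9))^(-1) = (1 9 6 10 11 3 4 7)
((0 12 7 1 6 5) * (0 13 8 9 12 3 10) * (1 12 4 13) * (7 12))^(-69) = ((0 3 10)(1 6 5)(4 13 8 9))^(-69) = (4 9 8 13)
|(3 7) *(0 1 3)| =|(0 1 3 7)| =4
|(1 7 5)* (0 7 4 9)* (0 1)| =3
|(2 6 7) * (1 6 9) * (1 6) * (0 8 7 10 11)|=|(0 8 7 2 9 6 10 11)|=8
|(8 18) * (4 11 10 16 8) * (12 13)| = 6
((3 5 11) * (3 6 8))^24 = (3 8 6 11 5)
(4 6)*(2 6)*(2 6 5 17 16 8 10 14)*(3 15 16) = [0, 1, 5, 15, 6, 17, 4, 7, 10, 9, 14, 11, 12, 13, 2, 16, 8, 3] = (2 5 17 3 15 16 8 10 14)(4 6)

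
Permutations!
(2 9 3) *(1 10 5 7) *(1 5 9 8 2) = [0, 10, 8, 1, 4, 7, 6, 5, 2, 3, 9] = (1 10 9 3)(2 8)(5 7)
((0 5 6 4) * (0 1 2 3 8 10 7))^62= (0 6 1 3 10)(2 8 7 5 4)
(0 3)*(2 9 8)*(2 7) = (0 3)(2 9 8 7) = [3, 1, 9, 0, 4, 5, 6, 2, 7, 8]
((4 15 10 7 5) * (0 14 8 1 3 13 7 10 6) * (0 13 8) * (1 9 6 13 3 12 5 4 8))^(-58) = ((0 14)(1 12 5 8 9 6 3)(4 15 13 7))^(-58) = (1 6 8 12 3 9 5)(4 13)(7 15)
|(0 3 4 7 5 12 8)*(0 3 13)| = 6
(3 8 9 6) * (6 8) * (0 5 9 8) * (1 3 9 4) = [5, 3, 2, 6, 1, 4, 9, 7, 8, 0] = (0 5 4 1 3 6 9)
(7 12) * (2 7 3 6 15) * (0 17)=(0 17)(2 7 12 3 6 15)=[17, 1, 7, 6, 4, 5, 15, 12, 8, 9, 10, 11, 3, 13, 14, 2, 16, 0]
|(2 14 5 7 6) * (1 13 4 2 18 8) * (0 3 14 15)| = |(0 3 14 5 7 6 18 8 1 13 4 2 15)| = 13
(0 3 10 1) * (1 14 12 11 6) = (0 3 10 14 12 11 6 1) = [3, 0, 2, 10, 4, 5, 1, 7, 8, 9, 14, 6, 11, 13, 12]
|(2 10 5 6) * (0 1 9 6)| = 7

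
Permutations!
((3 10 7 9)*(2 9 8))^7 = ((2 9 3 10 7 8))^7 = (2 9 3 10 7 8)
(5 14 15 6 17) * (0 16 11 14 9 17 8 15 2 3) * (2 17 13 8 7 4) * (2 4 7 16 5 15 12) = (0 5 9 13 8 12 2 3)(6 16 11 14 17 15) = [5, 1, 3, 0, 4, 9, 16, 7, 12, 13, 10, 14, 2, 8, 17, 6, 11, 15]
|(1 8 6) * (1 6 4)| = |(1 8 4)| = 3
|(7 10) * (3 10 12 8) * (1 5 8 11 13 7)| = |(1 5 8 3 10)(7 12 11 13)| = 20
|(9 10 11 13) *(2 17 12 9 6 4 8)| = 10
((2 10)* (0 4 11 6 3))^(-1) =(0 3 6 11 4)(2 10)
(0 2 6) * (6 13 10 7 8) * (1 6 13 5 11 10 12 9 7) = (0 2 5 11 10 1 6)(7 8 13 12 9) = [2, 6, 5, 3, 4, 11, 0, 8, 13, 7, 1, 10, 9, 12]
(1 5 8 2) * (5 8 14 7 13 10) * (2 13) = (1 8 13 10 5 14 7 2) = [0, 8, 1, 3, 4, 14, 6, 2, 13, 9, 5, 11, 12, 10, 7]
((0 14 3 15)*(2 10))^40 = ((0 14 3 15)(2 10))^40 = (15)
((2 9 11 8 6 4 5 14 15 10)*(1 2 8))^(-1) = (1 11 9 2)(4 6 8 10 15 14 5) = ((1 2 9 11)(4 5 14 15 10 8 6))^(-1)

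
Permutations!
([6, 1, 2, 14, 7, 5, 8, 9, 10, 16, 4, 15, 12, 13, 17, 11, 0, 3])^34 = (0 8 4 9)(3 14 17)(6 10 7 16)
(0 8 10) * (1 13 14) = (0 8 10)(1 13 14) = [8, 13, 2, 3, 4, 5, 6, 7, 10, 9, 0, 11, 12, 14, 1]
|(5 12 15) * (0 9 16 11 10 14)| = 6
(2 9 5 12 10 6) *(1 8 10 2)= (1 8 10 6)(2 9 5 12)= [0, 8, 9, 3, 4, 12, 1, 7, 10, 5, 6, 11, 2]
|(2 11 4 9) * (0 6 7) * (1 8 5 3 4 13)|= 9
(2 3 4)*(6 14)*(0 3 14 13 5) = (0 3 4 2 14 6 13 5) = [3, 1, 14, 4, 2, 0, 13, 7, 8, 9, 10, 11, 12, 5, 6]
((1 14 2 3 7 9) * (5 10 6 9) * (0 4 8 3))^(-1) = ((0 4 8 3 7 5 10 6 9 1 14 2))^(-1) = (0 2 14 1 9 6 10 5 7 3 8 4)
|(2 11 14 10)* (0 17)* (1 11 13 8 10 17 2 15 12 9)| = 12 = |(0 2 13 8 10 15 12 9 1 11 14 17)|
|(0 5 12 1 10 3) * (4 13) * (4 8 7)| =|(0 5 12 1 10 3)(4 13 8 7)| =12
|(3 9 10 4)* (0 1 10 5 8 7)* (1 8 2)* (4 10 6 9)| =|(10)(0 8 7)(1 6 9 5 2)(3 4)| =30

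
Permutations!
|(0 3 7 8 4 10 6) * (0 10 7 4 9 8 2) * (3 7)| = |(0 7 2)(3 4)(6 10)(8 9)| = 6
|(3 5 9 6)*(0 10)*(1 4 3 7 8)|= 8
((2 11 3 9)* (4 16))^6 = (16)(2 3)(9 11)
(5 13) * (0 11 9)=(0 11 9)(5 13)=[11, 1, 2, 3, 4, 13, 6, 7, 8, 0, 10, 9, 12, 5]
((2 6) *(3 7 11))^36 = (11)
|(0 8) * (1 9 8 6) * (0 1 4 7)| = 12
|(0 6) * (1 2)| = 2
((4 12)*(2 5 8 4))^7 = (2 8 12 5 4)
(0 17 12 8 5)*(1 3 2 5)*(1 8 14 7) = (0 17 12 14 7 1 3 2 5) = [17, 3, 5, 2, 4, 0, 6, 1, 8, 9, 10, 11, 14, 13, 7, 15, 16, 12]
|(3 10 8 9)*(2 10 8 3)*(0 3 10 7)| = 6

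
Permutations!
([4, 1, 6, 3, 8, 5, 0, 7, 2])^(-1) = (0 6 2 8 4)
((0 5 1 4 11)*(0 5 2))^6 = ((0 2)(1 4 11 5))^6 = (1 11)(4 5)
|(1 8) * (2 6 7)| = 6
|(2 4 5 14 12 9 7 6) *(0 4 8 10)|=11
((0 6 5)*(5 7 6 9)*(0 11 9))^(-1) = ((5 11 9)(6 7))^(-1) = (5 9 11)(6 7)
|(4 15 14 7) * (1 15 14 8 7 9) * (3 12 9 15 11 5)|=30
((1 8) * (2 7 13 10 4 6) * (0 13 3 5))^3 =(0 4 7)(1 8)(2 5 10)(3 13 6) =((0 13 10 4 6 2 7 3 5)(1 8))^3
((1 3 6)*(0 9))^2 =(9)(1 6 3)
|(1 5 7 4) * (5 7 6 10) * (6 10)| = 6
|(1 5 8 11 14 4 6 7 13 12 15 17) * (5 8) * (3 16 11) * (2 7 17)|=45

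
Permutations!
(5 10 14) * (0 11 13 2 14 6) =[11, 1, 14, 3, 4, 10, 0, 7, 8, 9, 6, 13, 12, 2, 5] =(0 11 13 2 14 5 10 6)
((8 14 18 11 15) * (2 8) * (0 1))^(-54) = ((0 1)(2 8 14 18 11 15))^(-54) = (18)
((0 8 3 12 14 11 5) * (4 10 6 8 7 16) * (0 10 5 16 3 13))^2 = (0 3 14 16 5 6 13 7 12 11 4 10 8)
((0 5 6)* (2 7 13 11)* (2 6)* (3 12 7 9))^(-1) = (0 6 11 13 7 12 3 9 2 5)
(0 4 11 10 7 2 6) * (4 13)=(0 13 4 11 10 7 2 6)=[13, 1, 6, 3, 11, 5, 0, 2, 8, 9, 7, 10, 12, 4]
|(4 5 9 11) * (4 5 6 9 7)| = |(4 6 9 11 5 7)| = 6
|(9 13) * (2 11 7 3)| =|(2 11 7 3)(9 13)| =4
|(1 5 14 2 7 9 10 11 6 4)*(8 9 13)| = |(1 5 14 2 7 13 8 9 10 11 6 4)| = 12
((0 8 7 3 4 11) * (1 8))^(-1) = ((0 1 8 7 3 4 11))^(-1) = (0 11 4 3 7 8 1)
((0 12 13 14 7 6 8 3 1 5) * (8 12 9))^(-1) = ((0 9 8 3 1 5)(6 12 13 14 7))^(-1) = (0 5 1 3 8 9)(6 7 14 13 12)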